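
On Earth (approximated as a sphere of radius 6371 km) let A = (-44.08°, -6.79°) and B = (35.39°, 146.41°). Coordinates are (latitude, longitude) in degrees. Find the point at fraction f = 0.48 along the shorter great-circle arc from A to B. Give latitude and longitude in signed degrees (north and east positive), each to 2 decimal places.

-19.72°, 82.21°

Central angle δ = 2.7535 rad. Interpolating on the sphere with fraction f = 0.48:
P = [sin((1−f)δ)·A + sin(fδ)·B] / sin δ = 2.6168·A + 2.5607·B in Cartesian coordinates,
giving P = (0.1277, 0.9327, -0.3374), i.e. latitude -19.72°, longitude 82.21°.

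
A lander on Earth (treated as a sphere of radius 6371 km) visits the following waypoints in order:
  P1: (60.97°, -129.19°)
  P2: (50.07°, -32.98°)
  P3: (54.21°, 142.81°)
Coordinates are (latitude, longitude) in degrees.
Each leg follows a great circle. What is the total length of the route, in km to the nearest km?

Leg P1→P2: central angle 0.8805 rad, distance 5609.4 km.
Leg P2→P3: central angle 1.3205 rad, distance 8413.0 km.
Total: 5609.4 + 8413.0 ≈ 14022 km.

14022 km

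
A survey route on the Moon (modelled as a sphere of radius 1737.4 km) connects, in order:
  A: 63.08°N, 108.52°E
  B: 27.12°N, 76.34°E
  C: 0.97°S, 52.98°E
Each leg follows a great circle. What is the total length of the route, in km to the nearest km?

Leg A→B: central angle 0.7265 rad, distance 1262.2 km.
Leg B→C: central angle 0.6279 rad, distance 1090.9 km.
Total: 1262.2 + 1090.9 ≈ 2353 km.

2353 km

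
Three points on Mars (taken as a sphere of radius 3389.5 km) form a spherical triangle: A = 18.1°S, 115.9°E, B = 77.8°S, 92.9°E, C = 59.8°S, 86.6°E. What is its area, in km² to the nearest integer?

Side lengths (central angles): a = 0.3162, b = 0.8155, c = 1.0604 rad; semiperimeter s = 1.0961.
By l'Huilier's theorem, tan(E/4) = √[tan(s/2) tan((s−a)/2) tan((s−b)/2) tan((s−c)/2)], giving spherical excess E = 0.1006 rad.
Area = E·R² = 0.1006 × (3389.5)² ≈ 1155428 km².

1155428 km²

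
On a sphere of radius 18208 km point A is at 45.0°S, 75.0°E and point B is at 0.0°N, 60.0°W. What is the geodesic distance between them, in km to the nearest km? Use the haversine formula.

38135 km

In radians: φ₁ = -0.7854, φ₂ = 0.0000, Δλ = -135.000° = -2.3562 rad.
Haversine: a = sin²(Δφ/2) + cos φ₁ cos φ₂ sin²(Δλ/2) = 0.1464 + (0.7071)(1.0000)(0.8536) = 0.75000.
Central angle c = 2·arcsin(√a) = 2.09440 rad.
Distance = R·c = 18208 × 2.0944 ≈ 38135 km.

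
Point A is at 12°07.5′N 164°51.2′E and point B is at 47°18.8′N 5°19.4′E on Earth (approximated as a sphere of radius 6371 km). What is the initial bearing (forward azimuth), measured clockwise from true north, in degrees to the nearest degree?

With φ₁ = 0.2116, φ₂ = 0.8258, Δλ = -2.7843 rad, the forward-azimuth formula gives
θ = atan2( sin Δλ cos φ₂ , cos φ₁ sin φ₂ − sin φ₁ cos φ₂ cos Δλ ) = atan2(-0.2371, 0.8521) = -15.55°.
Adding 360° brings this into [0°, 360°): 344°.

344°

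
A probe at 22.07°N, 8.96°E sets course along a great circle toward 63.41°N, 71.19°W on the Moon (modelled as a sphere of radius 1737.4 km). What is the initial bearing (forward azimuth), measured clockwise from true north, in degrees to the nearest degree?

Δλ = -80.150° = -1.3989 rad.
y = sin Δλ · cos φ₂ = (-0.9853)(0.4476) = -0.4410
x = cos φ₁ sin φ₂ − sin φ₁ cos φ₂ cos Δλ = (0.9267)(0.8942) − (0.3757)(0.4476)(0.1711) = 0.7999
θ = atan2(y, x) = -28.87°; adding 360° gives 331°.

331°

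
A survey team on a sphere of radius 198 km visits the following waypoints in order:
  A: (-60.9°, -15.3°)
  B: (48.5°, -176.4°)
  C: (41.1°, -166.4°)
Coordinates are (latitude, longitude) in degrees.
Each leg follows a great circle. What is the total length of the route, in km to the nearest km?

601 km

Leg A→B: central angle 2.8553 rad, distance 565.3 km.
Leg B→C: central angle 0.1786 rad, distance 35.4 km.
Total: 565.3 + 35.4 ≈ 601 km.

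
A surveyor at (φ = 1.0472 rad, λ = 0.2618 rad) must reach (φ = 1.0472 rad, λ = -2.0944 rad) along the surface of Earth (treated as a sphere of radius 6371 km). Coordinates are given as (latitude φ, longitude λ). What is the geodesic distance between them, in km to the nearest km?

6118 km

In radians: φ₁ = 1.0472, φ₂ = 1.0472, Δλ = -135.000° = -2.3562 rad.
cos c = sin φ₁ sin φ₂ + cos φ₁ cos φ₂ cos Δλ = (0.8660)(0.8660) + (0.5000)(0.5000)(-0.7071) = 0.57323,
so c = arccos(0.57323) = 0.96036 rad.
Distance = R·c = 6371 × 0.9604 ≈ 6118 km.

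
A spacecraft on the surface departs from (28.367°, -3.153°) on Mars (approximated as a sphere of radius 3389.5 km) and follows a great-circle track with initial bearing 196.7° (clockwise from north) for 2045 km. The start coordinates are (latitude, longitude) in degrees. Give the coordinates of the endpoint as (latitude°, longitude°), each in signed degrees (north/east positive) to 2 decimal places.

Angular distance δ = d/R = 2045/3389.5 = 0.60333 rad; initial bearing θ = 3.4331 rad.
sin φ₂ = sin φ₁ cos δ + cos φ₁ sin δ cos θ = (0.4751)(0.8234) + (0.8799)(0.5674)(-0.9578) = -0.0870, so φ₂ = -4.99°.
Δλ = atan2(sin θ sin δ cos φ₁, cos δ − sin φ₁ sin φ₂) = atan2(-0.1435, 0.8648) = -9.420°.
λ₂ = -3.153° − 9.420° = -12.57°.

-4.99°, -12.57°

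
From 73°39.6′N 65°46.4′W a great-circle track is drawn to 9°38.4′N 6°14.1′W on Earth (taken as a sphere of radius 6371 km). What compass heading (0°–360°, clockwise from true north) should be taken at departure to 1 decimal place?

Δλ = 59.538° = 1.0391 rad.
y = sin Δλ · cos φ₂ = (0.8620)(0.9859) = 0.8498
x = cos φ₁ sin φ₂ − sin φ₁ cos φ₂ cos Δλ = (0.2813)(0.1675) − (0.9596)(0.9859)(0.5070) = -0.4325
θ = atan2(y, x) = 116.97°, so the bearing is 117.0°.

117.0°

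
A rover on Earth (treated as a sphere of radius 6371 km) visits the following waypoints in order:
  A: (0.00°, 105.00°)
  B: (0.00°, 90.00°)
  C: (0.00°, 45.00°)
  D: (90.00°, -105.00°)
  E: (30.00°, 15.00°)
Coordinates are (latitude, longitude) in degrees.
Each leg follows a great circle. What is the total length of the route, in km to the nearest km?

23351 km

Leg A→B: central angle 0.2618 rad, distance 1667.9 km.
Leg B→C: central angle 0.7854 rad, distance 5003.8 km.
Leg C→D: central angle 1.5708 rad, distance 10007.5 km.
Leg D→E: central angle 1.0472 rad, distance 6671.7 km.
Total: 1667.9 + 5003.8 + 10007.5 + 6671.7 ≈ 23351 km.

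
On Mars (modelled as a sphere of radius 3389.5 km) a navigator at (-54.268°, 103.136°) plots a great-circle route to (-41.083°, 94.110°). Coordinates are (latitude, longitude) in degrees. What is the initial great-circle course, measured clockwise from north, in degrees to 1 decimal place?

331.8°

Δλ = -9.026° = -0.1575 rad.
y = sin Δλ · cos φ₂ = (-0.1569)(0.7538) = -0.1183
x = cos φ₁ sin φ₂ − sin φ₁ cos φ₂ cos Δλ = (0.5840)(-0.6572) − (-0.8118)(0.7538)(0.9876) = 0.2205
θ = atan2(y, x) = -28.20°; adding 360° gives 331.8°.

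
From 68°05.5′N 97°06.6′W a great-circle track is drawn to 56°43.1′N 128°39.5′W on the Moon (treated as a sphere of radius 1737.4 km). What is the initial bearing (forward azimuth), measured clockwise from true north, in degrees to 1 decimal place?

With φ₁ = 1.1884, φ₂ = 0.9899, Δλ = -0.5506 rad, the forward-azimuth formula gives
θ = atan2( sin Δλ cos φ₂ , cos φ₁ sin φ₂ − sin φ₁ cos φ₂ cos Δλ ) = atan2(-0.2871, -0.1220) = -113.01°.
Adding 360° brings this into [0°, 360°): 247.0°.

247.0°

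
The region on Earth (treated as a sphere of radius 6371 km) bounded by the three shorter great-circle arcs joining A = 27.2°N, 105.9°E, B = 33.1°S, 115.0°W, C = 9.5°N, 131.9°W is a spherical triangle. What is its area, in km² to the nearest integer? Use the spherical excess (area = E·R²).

52696699 km²

Side lengths (central angles): a = 0.7948, b = 1.9736, c = 2.5197 rad; semiperimeter s = 2.6441.
By l'Huilier's theorem, tan(E/4) = √[tan(s/2) tan((s−a)/2) tan((s−b)/2) tan((s−c)/2)], giving spherical excess E = 1.2983 rad.
Area = E·R² = 1.2983 × (6371)² ≈ 52696699 km².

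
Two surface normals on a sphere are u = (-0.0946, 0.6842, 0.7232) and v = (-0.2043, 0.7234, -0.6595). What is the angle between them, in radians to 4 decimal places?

1.5335 rad

u·v = 0.0373; |u| = 1.0000, |v| = 1.0000.
cos θ = (u·v)/(|u||v|) = 0.0373, so θ = 1.5335 rad.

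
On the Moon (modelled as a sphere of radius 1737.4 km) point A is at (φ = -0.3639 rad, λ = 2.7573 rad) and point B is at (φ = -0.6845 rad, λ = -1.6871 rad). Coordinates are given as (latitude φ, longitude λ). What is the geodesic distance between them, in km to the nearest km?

With latitudes φ₁ = -20.850°, φ₂ = -39.219° and longitude difference Δλ = 105.355°:
cos c = sin φ₁ sin φ₂ + cos φ₁ cos φ₂ cos Δλ = (-0.3559)(-0.6323) + (0.9345)(0.7747)(-0.2648) = 0.03333,
so c = arccos(0.03333) = 1.53746 rad.
Distance = R·c = 1737.4 × 1.5375 ≈ 2671 km.

2671 km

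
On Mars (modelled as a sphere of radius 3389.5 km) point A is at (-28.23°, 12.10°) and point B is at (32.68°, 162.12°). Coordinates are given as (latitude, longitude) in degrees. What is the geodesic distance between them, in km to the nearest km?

9102 km

Let φ₁ = -0.4927 rad, φ₂ = 0.5704 rad, and Δλ = 2.6183 rad.
cos c = sin φ₁ sin φ₂ + cos φ₁ cos φ₂ cos Δλ = (-0.4730)(0.5399) + (0.8811)(0.8417)(-0.8662) = -0.89776,
so c = arccos(-0.89776) = 2.68546 rad.
Distance = R·c = 3389.5 × 2.6855 ≈ 9102 km.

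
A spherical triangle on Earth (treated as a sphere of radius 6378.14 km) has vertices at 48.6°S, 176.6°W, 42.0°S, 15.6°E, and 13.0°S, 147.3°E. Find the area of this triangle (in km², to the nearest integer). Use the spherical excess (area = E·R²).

35151927 km²

Side lengths (central angles): a = 1.9083, b = 0.8102, c = 1.5492 rad; semiperimeter s = 2.1339.
By l'Huilier's theorem, tan(E/4) = √[tan(s/2) tan((s−a)/2) tan((s−b)/2) tan((s−c)/2)], giving spherical excess E = 0.8641 rad.
Area = E·R² = 0.8641 × (6378.14)² ≈ 35151927 km².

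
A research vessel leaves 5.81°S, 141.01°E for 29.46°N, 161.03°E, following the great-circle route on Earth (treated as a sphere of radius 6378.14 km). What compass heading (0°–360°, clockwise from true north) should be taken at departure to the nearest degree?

28°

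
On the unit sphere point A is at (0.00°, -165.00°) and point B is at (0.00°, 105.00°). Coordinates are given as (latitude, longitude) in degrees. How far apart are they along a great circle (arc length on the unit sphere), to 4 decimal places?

1.5708

In radians: φ₁ = 0.0000, φ₂ = 0.0000, Δλ = -90.000° = -1.5708 rad.
cos c = sin φ₁ sin φ₂ + cos φ₁ cos φ₂ cos Δλ = (0.0000)(0.0000) + (1.0000)(1.0000)(0.0000) = -0.00000,
so c = arccos(-0.00000) = 1.57080 rad.
On the unit sphere the arc length equals the central angle: 1.5708.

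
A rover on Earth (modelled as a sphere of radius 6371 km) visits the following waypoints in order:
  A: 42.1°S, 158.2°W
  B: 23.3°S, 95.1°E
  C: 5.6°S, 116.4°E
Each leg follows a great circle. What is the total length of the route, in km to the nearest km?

Leg A→B: central angle 1.5014 rad, distance 9565.3 km.
Leg B→C: central angle 0.4730 rad, distance 3013.2 km.
Total: 9565.3 + 3013.2 ≈ 12579 km.

12579 km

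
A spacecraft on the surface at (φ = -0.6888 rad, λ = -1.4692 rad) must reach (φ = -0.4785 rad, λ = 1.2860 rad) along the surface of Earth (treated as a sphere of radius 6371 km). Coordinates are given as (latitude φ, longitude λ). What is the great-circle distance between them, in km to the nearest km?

In radians: φ₁ = -0.6888, φ₂ = -0.4785, Δλ = 157.861° = 2.7552 rad.
cos c = sin φ₁ sin φ₂ + cos φ₁ cos φ₂ cos Δλ = (-0.6356)(-0.4604) + (0.7720)(0.8877)(-0.9263) = -0.34211,
so c = arccos(-0.34211) = 1.91996 rad.
Distance = R·c = 6371 × 1.9200 ≈ 12232 km.

12232 km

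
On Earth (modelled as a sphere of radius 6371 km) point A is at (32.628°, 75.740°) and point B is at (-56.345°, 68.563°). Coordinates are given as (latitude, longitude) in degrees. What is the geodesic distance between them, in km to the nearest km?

Let φ₁ = 0.5695 rad, φ₂ = -0.9834 rad, and Δλ = -0.1253 rad.
cos c = sin φ₁ sin φ₂ + cos φ₁ cos φ₂ cos Δλ = (0.5392)(-0.8324) + (0.8422)(0.5542)(0.9922) = 0.01427,
so c = arccos(0.01427) = 1.55653 rad.
Distance = R·c = 6371 × 1.5565 ≈ 9917 km.

9917 km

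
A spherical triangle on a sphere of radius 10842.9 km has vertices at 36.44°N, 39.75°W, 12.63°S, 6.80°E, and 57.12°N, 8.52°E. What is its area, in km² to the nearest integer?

50859864 km²

Side lengths (central angles): a = 1.2176, b = 0.6608, c = 1.1483 rad; semiperimeter s = 1.5134.
By l'Huilier's theorem, tan(E/4) = √[tan(s/2) tan((s−a)/2) tan((s−b)/2) tan((s−c)/2)], giving spherical excess E = 0.4326 rad.
Area = E·R² = 0.4326 × (10842.9)² ≈ 50859864 km².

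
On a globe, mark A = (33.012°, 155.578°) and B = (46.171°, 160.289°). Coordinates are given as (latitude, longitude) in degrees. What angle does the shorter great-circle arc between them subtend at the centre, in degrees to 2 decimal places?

With latitudes φ₁ = 33.012°, φ₂ = 46.171° and longitude difference Δλ = 4.711°:
cos c = sin φ₁ sin φ₂ + cos φ₁ cos φ₂ cos Δλ = (0.5448)(0.7214) + (0.8386)(0.6925)(0.9966) = 0.97178,
so c = arccos(0.97178) = 0.23813 rad.
So the angular separation is 13.64°.

13.64°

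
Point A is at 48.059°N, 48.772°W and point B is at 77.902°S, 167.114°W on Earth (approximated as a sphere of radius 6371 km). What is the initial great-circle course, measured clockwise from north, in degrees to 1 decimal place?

With φ₁ = 0.8388, φ₂ = -1.3596, Δλ = -2.0655 rad, the forward-azimuth formula gives
θ = atan2( sin Δλ cos φ₂ , cos φ₁ sin φ₂ − sin φ₁ cos φ₂ cos Δλ ) = atan2(-0.1845, -0.5795) = -162.34°.
Adding 360° brings this into [0°, 360°): 197.7°.

197.7°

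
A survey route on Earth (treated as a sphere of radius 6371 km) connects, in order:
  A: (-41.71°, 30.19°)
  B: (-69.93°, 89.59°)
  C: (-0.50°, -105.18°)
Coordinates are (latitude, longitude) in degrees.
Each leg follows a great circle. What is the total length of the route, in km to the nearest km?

16660 km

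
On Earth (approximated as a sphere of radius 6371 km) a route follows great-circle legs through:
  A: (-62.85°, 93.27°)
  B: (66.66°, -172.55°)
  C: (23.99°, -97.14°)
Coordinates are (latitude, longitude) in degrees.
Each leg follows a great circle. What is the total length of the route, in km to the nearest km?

23177 km

Leg A→B: central angle 2.5502 rad, distance 16247.5 km.
Leg B→C: central angle 1.0877 rad, distance 6930.0 km.
Total: 16247.5 + 6930.0 ≈ 23177 km.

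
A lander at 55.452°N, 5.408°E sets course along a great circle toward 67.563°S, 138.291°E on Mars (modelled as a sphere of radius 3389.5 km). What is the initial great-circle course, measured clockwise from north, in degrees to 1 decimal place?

Δλ = 132.883° = 2.3192 rad.
y = sin Δλ · cos φ₂ = (0.7327)(0.3817) = 0.2797
x = cos φ₁ sin φ₂ − sin φ₁ cos φ₂ cos Δλ = (0.5671)(-0.9243) − (0.8237)(0.3817)(-0.6805) = -0.3102
θ = atan2(y, x) = 137.97°, so the bearing is 138.0°.

138.0°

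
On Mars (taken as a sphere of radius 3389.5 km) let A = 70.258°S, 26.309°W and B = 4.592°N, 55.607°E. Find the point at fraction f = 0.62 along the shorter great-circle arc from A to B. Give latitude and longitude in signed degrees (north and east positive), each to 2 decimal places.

Central angle δ = 1.5988 rad. Interpolating on the sphere with fraction f = 0.62:
P = [sin((1−f)δ)·A + sin(fδ)·B] / sin δ = 0.5711·A + 0.8370·B in Cartesian coordinates,
giving P = (0.6442, 0.6030, -0.4705), i.e. latitude -28.07°, longitude 43.11°.

-28.07°, 43.11°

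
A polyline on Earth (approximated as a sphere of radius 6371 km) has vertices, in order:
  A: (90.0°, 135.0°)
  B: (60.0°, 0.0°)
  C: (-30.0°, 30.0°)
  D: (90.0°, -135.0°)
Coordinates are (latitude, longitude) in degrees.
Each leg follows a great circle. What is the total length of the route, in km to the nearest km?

27057 km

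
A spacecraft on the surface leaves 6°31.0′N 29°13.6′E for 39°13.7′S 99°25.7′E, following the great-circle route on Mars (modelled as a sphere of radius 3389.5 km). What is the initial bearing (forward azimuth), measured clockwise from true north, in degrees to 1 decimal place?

132.1°

With φ₁ = 0.1137, φ₂ = -0.6847, Δλ = 1.2253 rad, the forward-azimuth formula gives
θ = atan2( sin Δλ cos φ₂ , cos φ₁ sin φ₂ − sin φ₁ cos φ₂ cos Δλ ) = atan2(0.7288, -0.6581) = 132.08°.
So the initial bearing is 132.1°.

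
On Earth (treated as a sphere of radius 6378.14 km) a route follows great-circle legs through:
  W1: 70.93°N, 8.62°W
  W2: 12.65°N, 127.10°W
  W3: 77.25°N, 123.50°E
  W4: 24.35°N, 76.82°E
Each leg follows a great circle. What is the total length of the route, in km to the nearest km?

Leg W1→W2: central angle 1.5158 rad, distance 9668.0 km.
Leg W2→W3: central angle 1.4282 rad, distance 9109.6 km.
Leg W3→W4: central angle 1.0003 rad, distance 6379.8 km.
Total: 9668.0 + 9109.6 + 6379.8 ≈ 25157 km.

25157 km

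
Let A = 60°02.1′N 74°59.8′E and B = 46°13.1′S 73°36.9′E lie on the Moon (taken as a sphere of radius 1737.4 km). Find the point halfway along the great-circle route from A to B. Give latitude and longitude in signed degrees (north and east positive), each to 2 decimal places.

The central angle between A and B is δ = 1.8546 rad.
With f = 0.5, the slerp weights are sin((1−f)δ)/sin δ = 0.8333 and sin(fδ)/sin δ = 0.8333.
Weighted sum of the unit vectors: (0.8333)·(0.1293,0.4824,0.8663) + (0.8333)·(0.1952,0.6638,-0.7220) = (0.2704, 0.9552, 0.1203).
Converting back: φ = atan2(z, √(x²+y²)) = 6.91°, λ = atan2(y, x) = 74.19°.

6.91°, 74.19°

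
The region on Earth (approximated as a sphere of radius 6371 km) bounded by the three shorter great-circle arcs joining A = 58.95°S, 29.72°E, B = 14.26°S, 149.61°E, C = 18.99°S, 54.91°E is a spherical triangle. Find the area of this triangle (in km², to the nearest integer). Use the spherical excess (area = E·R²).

Side lengths (central angles): a = 1.5657, b = 0.7668, c = 1.6089 rad; semiperimeter s = 1.9707.
By l'Huilier's theorem, tan(E/4) = √[tan(s/2) tan((s−a)/2) tan((s−b)/2) tan((s−c)/2)], giving spherical excess E = 0.7791 rad.
Area = E·R² = 0.7791 × (6371)² ≈ 31623154 km².

31623154 km²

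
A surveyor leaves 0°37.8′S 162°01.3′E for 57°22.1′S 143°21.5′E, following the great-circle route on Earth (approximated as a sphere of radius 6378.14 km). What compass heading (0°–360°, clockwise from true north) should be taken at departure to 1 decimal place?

With φ₁ = -0.0110, φ₂ = -1.0013, Δλ = -0.3257 rad, the forward-azimuth formula gives
θ = atan2( sin Δλ cos φ₂ , cos φ₁ sin φ₂ − sin φ₁ cos φ₂ cos Δλ ) = atan2(-0.1726, -0.8365) = -168.34°.
Adding 360° brings this into [0°, 360°): 191.7°.

191.7°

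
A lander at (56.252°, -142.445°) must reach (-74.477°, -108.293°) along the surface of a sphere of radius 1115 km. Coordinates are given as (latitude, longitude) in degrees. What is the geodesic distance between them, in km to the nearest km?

2582 km

With latitudes φ₁ = 56.252°, φ₂ = -74.477° and longitude difference Δλ = 34.152°:
cos c = sin φ₁ sin φ₂ + cos φ₁ cos φ₂ cos Δλ = (0.8315)(-0.9635) + (0.5555)(0.2676)(0.8276) = -0.67812,
so c = arccos(-0.67812) = 2.31600 rad.
Distance = R·c = 1115 × 2.3160 ≈ 2582 km.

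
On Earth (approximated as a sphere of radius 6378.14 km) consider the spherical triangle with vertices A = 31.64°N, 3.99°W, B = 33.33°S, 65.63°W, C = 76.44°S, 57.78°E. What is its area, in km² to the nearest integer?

52141120 km²

Side lengths (central angles): a = 1.1304, b = 1.9993, c = 1.5211 rad; semiperimeter s = 2.3254.
By l'Huilier's theorem, tan(E/4) = √[tan(s/2) tan((s−a)/2) tan((s−b)/2) tan((s−c)/2)], giving spherical excess E = 1.2817 rad.
Area = E·R² = 1.2817 × (6378.14)² ≈ 52141120 km².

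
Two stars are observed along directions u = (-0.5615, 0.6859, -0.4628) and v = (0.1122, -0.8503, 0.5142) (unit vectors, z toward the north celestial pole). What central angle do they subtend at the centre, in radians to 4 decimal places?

u·v = -0.8842; |u| = 1.0000, |v| = 1.0000.
cos θ = (u·v)/(|u||v|) = -0.8842, so θ = 2.6556 rad.

2.6556 rad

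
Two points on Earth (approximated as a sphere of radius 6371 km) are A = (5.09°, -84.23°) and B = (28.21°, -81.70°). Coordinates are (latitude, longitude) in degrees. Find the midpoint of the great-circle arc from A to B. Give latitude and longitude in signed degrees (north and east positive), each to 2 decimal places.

16.65°, -83.04°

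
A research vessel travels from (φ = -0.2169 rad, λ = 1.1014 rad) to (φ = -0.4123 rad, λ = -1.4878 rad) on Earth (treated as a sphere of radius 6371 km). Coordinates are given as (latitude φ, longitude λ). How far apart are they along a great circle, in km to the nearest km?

Let φ₁ = -0.2169 rad, φ₂ = -0.4123 rad, and Δλ = -2.5892 rad.
Haversine: a = sin²(Δφ/2) + cos φ₁ cos φ₂ sin²(Δλ/2) = 0.0095 + (0.9766)(0.9162)(0.9256) = 0.83771.
Central angle c = 2·arcsin(√a) = 2.31234 rad.
Distance = R·c = 6371 × 2.3123 ≈ 14732 km.

14732 km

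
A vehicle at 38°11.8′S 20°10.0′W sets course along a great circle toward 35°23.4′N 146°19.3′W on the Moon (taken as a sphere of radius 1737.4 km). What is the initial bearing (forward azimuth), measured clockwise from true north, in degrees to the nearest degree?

Δλ = -126.155° = -2.2018 rad.
y = sin Δλ · cos φ₂ = (-0.8074)(0.8152) = -0.6582
x = cos φ₁ sin φ₂ − sin φ₁ cos φ₂ cos Δλ = (0.7859)(0.5791) − (-0.6184)(0.8152)(-0.5900) = 0.1577
θ = atan2(y, x) = -76.52°; adding 360° gives 283°.

283°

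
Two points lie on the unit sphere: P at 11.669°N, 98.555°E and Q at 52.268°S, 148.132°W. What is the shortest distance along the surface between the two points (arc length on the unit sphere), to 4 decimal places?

In radians: φ₁ = 0.2037, φ₂ = -0.9122, Δλ = 113.313° = 1.9777 rad.
cos c = sin φ₁ sin φ₂ + cos φ₁ cos φ₂ cos Δλ = (0.2023)(-0.7909) + (0.9793)(0.6120)(-0.3958) = -0.39715,
so c = arccos(-0.39715) = 1.97920 rad.
On the unit sphere the arc length equals the central angle: 1.9792.

1.9792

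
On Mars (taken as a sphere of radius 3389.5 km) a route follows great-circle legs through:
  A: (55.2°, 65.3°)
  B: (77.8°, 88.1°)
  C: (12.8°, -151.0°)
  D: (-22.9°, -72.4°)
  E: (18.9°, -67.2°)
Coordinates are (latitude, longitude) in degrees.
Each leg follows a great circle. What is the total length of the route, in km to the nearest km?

13871 km

Leg A→B: central angle 0.4183 rad, distance 1417.8 km.
Leg B→C: central angle 1.4599 rad, distance 4948.2 km.
Leg C→D: central angle 1.4793 rad, distance 5014.2 km.
Leg D→E: central angle 0.7349 rad, distance 2491.0 km.
Total: 1417.8 + 4948.2 + 5014.2 + 2491.0 ≈ 13871 km.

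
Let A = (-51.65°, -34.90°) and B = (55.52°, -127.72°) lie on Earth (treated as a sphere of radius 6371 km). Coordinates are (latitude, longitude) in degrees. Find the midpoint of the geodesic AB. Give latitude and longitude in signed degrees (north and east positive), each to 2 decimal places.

2.80°, -78.56°

The central angle between A and B is δ = 2.2966 rad.
With f = 0.5, the slerp weights are sin((1−f)δ)/sin δ = 1.2194 and sin(fδ)/sin δ = 1.2194.
Weighted sum of the unit vectors: (1.2194)·(0.5089,-0.3550,-0.7842) + (1.2194)·(-0.3464,-0.4478,0.8243) = (0.1982, -0.9789, 0.0489).
Converting back: φ = atan2(z, √(x²+y²)) = 2.80°, λ = atan2(y, x) = -78.56°.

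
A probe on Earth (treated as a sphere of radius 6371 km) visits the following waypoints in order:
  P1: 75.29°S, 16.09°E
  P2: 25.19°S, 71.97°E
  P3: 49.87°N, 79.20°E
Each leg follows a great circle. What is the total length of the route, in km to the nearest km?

Leg P1→P2: central angle 0.9997 rad, distance 6369.0 km.
Leg P2→P3: central angle 1.3148 rad, distance 8376.8 km.
Total: 6369.0 + 8376.8 ≈ 14746 km.

14746 km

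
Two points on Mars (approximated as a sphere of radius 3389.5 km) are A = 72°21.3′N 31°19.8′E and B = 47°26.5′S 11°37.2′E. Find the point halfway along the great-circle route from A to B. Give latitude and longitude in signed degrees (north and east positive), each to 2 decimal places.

Central angle δ = 2.1047 rad. Interpolating on the sphere with fraction f = 0.5:
P = [sin((1−f)δ)·A + sin(fδ)·B] / sin δ = 1.0091·A + 1.0091·B in Cartesian coordinates,
giving P = (0.9297, 0.2965, 0.2183), i.e. latitude 12.61°, longitude 17.69°.

12.61°, 17.69°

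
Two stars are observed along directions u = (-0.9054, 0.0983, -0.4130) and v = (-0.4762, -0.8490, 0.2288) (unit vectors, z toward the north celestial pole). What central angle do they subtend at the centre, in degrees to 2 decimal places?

u·v = 0.2532; |u| = 1.0000, |v| = 1.0000.
cos θ = (u·v)/(|u||v|) = 0.2532, so θ = 75.33°.

75.33°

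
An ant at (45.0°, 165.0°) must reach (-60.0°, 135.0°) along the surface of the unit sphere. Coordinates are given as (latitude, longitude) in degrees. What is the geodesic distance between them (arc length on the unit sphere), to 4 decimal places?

1.8820

With latitudes φ₁ = 45.000°, φ₂ = -60.000° and longitude difference Δλ = -30.000°:
cos c = sin φ₁ sin φ₂ + cos φ₁ cos φ₂ cos Δλ = (0.7071)(-0.8660) + (0.7071)(0.5000)(0.8660) = -0.30619,
so c = arccos(-0.30619) = 1.88198 rad.
On the unit sphere the arc length equals the central angle: 1.8820.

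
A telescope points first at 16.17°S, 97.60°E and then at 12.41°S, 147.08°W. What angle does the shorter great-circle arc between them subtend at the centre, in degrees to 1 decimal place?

In radians: φ₁ = -0.2822, φ₂ = -0.2166, Δλ = 115.320° = 2.0127 rad.
Haversine: a = sin²(Δφ/2) + cos φ₁ cos φ₂ sin²(Δλ/2) = 0.0011 + (0.9604)(0.9766)(0.7138) = 0.67065.
Central angle c = 2·arcsin(√a) = 1.91910 rad.
So the angular separation is 110.0°.

110.0°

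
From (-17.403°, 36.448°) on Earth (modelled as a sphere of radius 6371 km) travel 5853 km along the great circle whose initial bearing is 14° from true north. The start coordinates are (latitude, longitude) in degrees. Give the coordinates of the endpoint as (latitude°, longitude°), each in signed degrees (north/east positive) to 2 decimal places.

33.67°, 49.81°

Angular distance δ = d/R = 5853/6371 = 0.91869 rad; initial bearing θ = 0.2443 rad.
sin φ₂ = sin φ₁ cos δ + cos φ₁ sin δ cos θ = (-0.2991)(0.6069) + (0.9542)(0.7948)(0.9703) = 0.5544, so φ₂ = 33.67°.
Δλ = atan2(sin θ sin δ cos φ₁, cos δ − sin φ₁ sin φ₂) = atan2(0.1835, 0.7727) = 13.358°.
λ₂ = 36.448° + 13.358° = 49.81°.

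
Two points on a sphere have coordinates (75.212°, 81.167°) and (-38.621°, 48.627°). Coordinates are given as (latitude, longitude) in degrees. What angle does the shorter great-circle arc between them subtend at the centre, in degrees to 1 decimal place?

115.8°

Let φ₁ = 1.3127 rad, φ₂ = -0.6741 rad, and Δλ = -0.5679 rad.
Haversine: a = sin²(Δφ/2) + cos φ₁ cos φ₂ sin²(Δλ/2) = 0.7020 + (0.2552)(0.7813)(0.0785) = 0.71769.
Central angle c = 2·arcsin(√a) = 2.02125 rad.
So the angular separation is 115.8°.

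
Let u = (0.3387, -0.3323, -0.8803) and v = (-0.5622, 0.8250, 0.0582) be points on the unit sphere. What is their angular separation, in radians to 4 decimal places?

2.1127 rad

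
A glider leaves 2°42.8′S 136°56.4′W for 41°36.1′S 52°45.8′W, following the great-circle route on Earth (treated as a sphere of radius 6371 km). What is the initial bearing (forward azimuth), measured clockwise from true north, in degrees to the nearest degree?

132°

Δλ = 84.177° = 1.4692 rad.
y = sin Δλ · cos φ₂ = (0.9948)(0.7478) = 0.7439
x = cos φ₁ sin φ₂ − sin φ₁ cos φ₂ cos Δλ = (0.9989)(-0.6639) − (-0.0473)(0.7478)(0.1015) = -0.6596
θ = atan2(y, x) = 131.56°, so the bearing is 132°.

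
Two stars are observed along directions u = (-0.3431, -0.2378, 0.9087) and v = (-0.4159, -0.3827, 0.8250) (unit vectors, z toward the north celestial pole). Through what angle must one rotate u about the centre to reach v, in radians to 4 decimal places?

u·v = 0.9834; |u| = 1.0000, |v| = 1.0000.
cos θ = (u·v)/(|u||v|) = 0.9833, so θ = 0.1827 rad.

0.1827 rad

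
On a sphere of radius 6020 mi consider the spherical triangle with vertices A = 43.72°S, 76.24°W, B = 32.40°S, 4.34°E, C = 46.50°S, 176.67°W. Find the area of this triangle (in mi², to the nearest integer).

Side lengths (central angles): a = 1.7644, b = 1.1470, c = 1.0813 rad; semiperimeter s = 1.9963.
By l'Huilier's theorem, tan(E/4) = √[tan(s/2) tan((s−a)/2) tan((s−b)/2) tan((s−c)/2)], giving spherical excess E = 0.7917 rad.
Area = E·R² = 0.7917 × (6020)² ≈ 28693210 mi².

28693210 mi²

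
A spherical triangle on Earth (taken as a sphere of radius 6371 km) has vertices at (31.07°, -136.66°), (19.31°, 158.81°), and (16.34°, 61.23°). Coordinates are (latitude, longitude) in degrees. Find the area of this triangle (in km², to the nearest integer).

Side lengths (central angles): a = 1.5972, b = 2.2614, c = 1.0260 rad; semiperimeter s = 2.4423.
By l'Huilier's theorem, tan(E/4) = √[tan(s/2) tan((s−a)/2) tan((s−b)/2) tan((s−c)/2)], giving spherical excess E = 1.2005 rad.
Area = E·R² = 1.2005 × (6371)² ≈ 48726022 km².

48726022 km²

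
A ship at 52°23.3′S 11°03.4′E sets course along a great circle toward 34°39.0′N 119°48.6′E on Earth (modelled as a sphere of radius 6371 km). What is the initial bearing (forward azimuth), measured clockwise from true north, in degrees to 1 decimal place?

With φ₁ = -0.9143, φ₂ = 0.6048, Δλ = 1.8981 rad, the forward-azimuth formula gives
θ = atan2( sin Δλ cos φ₂ , cos φ₁ sin φ₂ − sin φ₁ cos φ₂ cos Δλ ) = atan2(0.7790, 0.1375) = 79.99°.
So the initial bearing is 80.0°.

80.0°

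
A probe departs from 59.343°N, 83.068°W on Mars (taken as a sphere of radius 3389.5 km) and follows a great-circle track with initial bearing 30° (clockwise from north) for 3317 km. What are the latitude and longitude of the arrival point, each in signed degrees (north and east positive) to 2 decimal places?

57.84°, 45.73°

Angular distance δ = d/R = 3317/3389.5 = 0.97861 rad; initial bearing θ = 0.5236 rad.
sin φ₂ = sin φ₁ cos δ + cos φ₁ sin δ cos θ = (0.8602)(0.5582) + (0.5099)(0.8297)(0.8660) = 0.8466, so φ₂ = 57.84°.
Δλ = atan2(sin θ sin δ cos φ₁, cos δ − sin φ₁ sin φ₂) = atan2(0.2115, -0.1701) = 128.797°.
λ₂ = -83.068° + 128.797° = 45.73°.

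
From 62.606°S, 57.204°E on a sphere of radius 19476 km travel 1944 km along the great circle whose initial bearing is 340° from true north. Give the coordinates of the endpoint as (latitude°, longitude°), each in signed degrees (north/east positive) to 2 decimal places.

Angular distance δ = d/R = 1944/19476 = 0.09982 rad; initial bearing θ = 5.9341 rad.
sin φ₂ = sin φ₁ cos δ + cos φ₁ sin δ cos θ = (-0.8879)(0.9950) + (0.4601)(0.0996)(0.9397) = -0.8404, so φ₂ = -57.18°.
Δλ = atan2(sin θ sin δ cos φ₁, cos δ − sin φ₁ sin φ₂) = atan2(-0.0157, 0.2489) = -3.605°.
λ₂ = 57.204° − 3.605° = 53.60°.

-57.18°, 53.60°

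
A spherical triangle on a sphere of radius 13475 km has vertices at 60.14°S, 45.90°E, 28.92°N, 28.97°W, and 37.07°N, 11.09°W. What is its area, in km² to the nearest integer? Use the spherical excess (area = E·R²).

Side lengths (central angles): a = 0.2972, b = 1.8821, c = 1.8814 rad; semiperimeter s = 2.0304.
By l'Huilier's theorem, tan(E/4) = √[tan(s/2) tan((s−a)/2) tan((s−b)/2) tan((s−c)/2)], giving spherical excess E = 0.4085 rad.
Area = E·R² = 0.4085 × (13475)² ≈ 74177566 km².

74177566 km²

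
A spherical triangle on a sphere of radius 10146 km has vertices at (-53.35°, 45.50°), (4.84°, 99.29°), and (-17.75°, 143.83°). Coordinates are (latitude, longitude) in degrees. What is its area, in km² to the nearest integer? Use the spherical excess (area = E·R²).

Side lengths (central angles): a = 0.8623, b = 1.4078, c = 1.2832 rad; semiperimeter s = 1.7767.
By l'Huilier's theorem, tan(E/4) = √[tan(s/2) tan((s−a)/2) tan((s−b)/2) tan((s−c)/2)], giving spherical excess E = 0.6682 rad.
Area = E·R² = 0.6682 × (10146)² ≈ 68789952 km².

68789952 km²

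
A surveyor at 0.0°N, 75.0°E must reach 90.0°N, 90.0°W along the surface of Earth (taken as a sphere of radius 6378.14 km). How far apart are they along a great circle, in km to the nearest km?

10019 km

With latitudes φ₁ = 0.000°, φ₂ = 90.000° and longitude difference Δλ = -165.000°:
cos c = sin φ₁ sin φ₂ + cos φ₁ cos φ₂ cos Δλ = (0.0000)(1.0000) + (1.0000)(0.0000)(-0.9659) = 0.00000,
so c = arccos(0.00000) = 1.57080 rad.
Distance = R·c = 6378.14 × 1.5708 ≈ 10019 km.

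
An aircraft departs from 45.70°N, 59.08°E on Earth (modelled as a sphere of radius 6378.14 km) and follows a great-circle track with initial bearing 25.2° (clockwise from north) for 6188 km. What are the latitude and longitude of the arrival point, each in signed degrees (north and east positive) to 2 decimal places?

Angular distance δ = d/R = 6188/6378.14 = 0.97019 rad; initial bearing θ = 0.4398 rad.
sin φ₂ = sin φ₁ cos δ + cos φ₁ sin δ cos θ = (0.7157)(0.5651) + (0.6984)(0.8250)(0.9048) = 0.9258, so φ₂ = 67.79°.
Δλ = atan2(sin θ sin δ cos φ₁, cos δ − sin φ₁ sin φ₂) = atan2(0.2453, -0.0975) = 111.666°.
λ₂ = 59.080° + 111.666° = 170.75°.

67.79°, 170.75°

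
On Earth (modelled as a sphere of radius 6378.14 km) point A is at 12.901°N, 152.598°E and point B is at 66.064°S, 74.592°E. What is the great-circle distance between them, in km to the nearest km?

10798 km

In radians: φ₁ = 0.2252, φ₂ = -1.1530, Δλ = -78.006° = -1.3615 rad.
Haversine: a = sin²(Δφ/2) + cos φ₁ cos φ₂ sin²(Δλ/2) = 0.4043 + (0.9748)(0.4057)(0.3961) = 0.56094.
Central angle c = 2·arcsin(√a) = 1.69298 rad.
Distance = R·c = 6378.14 × 1.6930 ≈ 10798 km.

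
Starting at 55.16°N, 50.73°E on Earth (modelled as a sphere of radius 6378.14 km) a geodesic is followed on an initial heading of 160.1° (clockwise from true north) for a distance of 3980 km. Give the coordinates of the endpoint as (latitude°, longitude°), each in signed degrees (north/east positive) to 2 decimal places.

Angular distance δ = d/R = 3980/6378.14 = 0.62401 rad; initial bearing θ = 2.7943 rad.
sin φ₂ = sin φ₁ cos δ + cos φ₁ sin δ cos θ = (0.8208)(0.8115) + (0.5713)(0.5843)(-0.9403) = 0.3522, so φ₂ = 20.62°.
Δλ = atan2(sin θ sin δ cos φ₁, cos δ − sin φ₁ sin φ₂) = atan2(0.1136, 0.5225) = 12.269°.
λ₂ = 50.730° + 12.269° = 63.00°.

20.62°, 63.00°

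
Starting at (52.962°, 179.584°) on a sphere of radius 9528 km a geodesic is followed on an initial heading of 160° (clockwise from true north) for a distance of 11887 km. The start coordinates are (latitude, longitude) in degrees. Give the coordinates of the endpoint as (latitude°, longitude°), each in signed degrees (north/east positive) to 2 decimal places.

-16.45°, -160.65°

Angular distance δ = d/R = 11887/9528 = 1.24759 rad; initial bearing θ = 2.7925 rad.
sin φ₂ = sin φ₁ cos δ + cos φ₁ sin δ cos θ = (0.7982)(0.3176) + (0.6023)(0.9482)(-0.9397) = -0.2832, so φ₂ = -16.45°.
Δλ = atan2(sin θ sin δ cos φ₁, cos δ − sin φ₁ sin φ₂) = atan2(0.1953, 0.5437) = 19.764°.
λ₂ = 179.584° + 19.764° = 199.35° → -160.65° after wrapping to (−180°, 180°].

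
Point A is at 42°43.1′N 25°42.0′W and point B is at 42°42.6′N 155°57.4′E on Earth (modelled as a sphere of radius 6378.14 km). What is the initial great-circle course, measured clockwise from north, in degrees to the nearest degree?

359°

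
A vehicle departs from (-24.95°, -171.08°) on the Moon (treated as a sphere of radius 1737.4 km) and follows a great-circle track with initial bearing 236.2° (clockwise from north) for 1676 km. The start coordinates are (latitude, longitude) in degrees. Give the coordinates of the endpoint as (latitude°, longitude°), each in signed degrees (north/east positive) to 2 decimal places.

Angular distance δ = d/R = 1676/1737.4 = 0.96466 rad; initial bearing θ = 4.1225 rad.
sin φ₂ = sin φ₁ cos δ + cos φ₁ sin δ cos θ = (-0.4218)(0.5697) + (0.9067)(0.8219)(-0.5563) = -0.6548, so φ₂ = -40.91°.
Δλ = atan2(sin θ sin δ cos φ₁, cos δ − sin φ₁ sin φ₂) = atan2(-0.6192, 0.2935) = -64.642°.
λ₂ = -171.080° − 64.642° = -235.72° → 124.28° after wrapping to (−180°, 180°].

-40.91°, 124.28°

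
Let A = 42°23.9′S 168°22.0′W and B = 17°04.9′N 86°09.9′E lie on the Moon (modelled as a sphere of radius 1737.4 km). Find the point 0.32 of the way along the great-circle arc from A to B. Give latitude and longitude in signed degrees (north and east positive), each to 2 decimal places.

-31.59°, 147.97°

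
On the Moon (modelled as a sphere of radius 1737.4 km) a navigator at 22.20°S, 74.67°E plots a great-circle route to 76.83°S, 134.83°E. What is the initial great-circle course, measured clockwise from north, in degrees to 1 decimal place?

167.0°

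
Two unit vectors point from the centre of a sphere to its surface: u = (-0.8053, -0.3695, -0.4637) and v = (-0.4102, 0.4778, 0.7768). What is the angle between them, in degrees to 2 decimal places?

101.91°

u·v = -0.2064; |u| = 1.0000, |v| = 1.0000.
cos θ = (u·v)/(|u||v|) = -0.2064, so θ = 101.91°.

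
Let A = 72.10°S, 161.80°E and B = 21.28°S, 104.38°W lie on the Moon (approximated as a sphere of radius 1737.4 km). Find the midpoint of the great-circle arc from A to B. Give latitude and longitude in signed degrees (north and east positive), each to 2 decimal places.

-53.81°, -122.98°

Central angle δ = 1.2384 rad. Interpolating on the sphere with fraction f = 0.5:
P = [sin((1−f)δ)·A + sin(fδ)·B] / sin δ = 0.6140·A + 0.6140·B in Cartesian coordinates,
giving P = (-0.3214, -0.4953, -0.8071), i.e. latitude -53.81°, longitude -122.98°.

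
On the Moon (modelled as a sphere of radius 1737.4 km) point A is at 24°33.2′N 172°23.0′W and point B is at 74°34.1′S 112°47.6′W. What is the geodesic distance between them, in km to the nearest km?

Let φ₁ = 0.4285 rad, φ₂ = -1.3015 rad, and Δλ = 1.0400 rad.
Haversine: a = sin²(Δφ/2) + cos φ₁ cos φ₂ sin²(Δλ/2) = 0.5793 + (0.9096)(0.2661)(0.2469) = 0.63902.
Central angle c = 2·arcsin(√a) = 1.85256 rad.
Distance = R·c = 1737.4 × 1.8526 ≈ 3219 km.

3219 km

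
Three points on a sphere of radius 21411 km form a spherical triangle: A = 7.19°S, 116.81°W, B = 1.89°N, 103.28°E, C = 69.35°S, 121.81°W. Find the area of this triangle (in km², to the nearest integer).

852530609 km²

Side lengths (central angles): a = 1.8543, b = 1.0864, c = 2.4383 rad; semiperimeter s = 2.6895.
By l'Huilier's theorem, tan(E/4) = √[tan(s/2) tan((s−a)/2) tan((s−b)/2) tan((s−c)/2)], giving spherical excess E = 1.8597 rad.
Area = E·R² = 1.8597 × (21411)² ≈ 852530609 km².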